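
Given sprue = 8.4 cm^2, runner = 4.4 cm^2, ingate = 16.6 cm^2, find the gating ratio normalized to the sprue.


Sprue:Runner:Ingate = 1 : 4.4/8.4 : 16.6/8.4 = 1:0.52:1.98


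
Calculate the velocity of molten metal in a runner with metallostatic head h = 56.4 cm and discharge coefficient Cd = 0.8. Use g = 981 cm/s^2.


Formula: v = Cd * sqrt(2 * g * h)  (Torricelli with discharge coefficient)
2*g*h = 2 * 981 * 56.4 = 110656.8 cm^2/s^2
sqrt(110656.8) = 332.65117 cm/s
v = 0.8 * 332.65117 = 266.1209 cm/s

Answer: 266.1209 cm/s


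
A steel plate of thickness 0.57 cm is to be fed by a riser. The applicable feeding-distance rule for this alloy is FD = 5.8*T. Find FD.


Formula: FD = 5.8 * T  (riser feeding-distance rule)
FD = 5.8 * 0.57 cm = 3.3060 cm

Final answer: 3.3060 cm


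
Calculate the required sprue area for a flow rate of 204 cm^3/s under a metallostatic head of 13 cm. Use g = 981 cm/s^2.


Formula: v = sqrt(2*g*h), A = Q/v
Velocity: v = sqrt(2 * 981 * 13) = sqrt(25506) = 159.7060 cm/s
Sprue area: A = Q / v = 204 / 159.7060 = 1.2773 cm^2

1.2773 cm^2


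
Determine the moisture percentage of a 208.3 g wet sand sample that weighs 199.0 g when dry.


Formula: MC = (W_wet - W_dry) / W_wet * 100
Water mass = 208.3 - 199.0 = 9.3 g
MC = 9.3 / 208.3 * 100 = 4.4647%

Answer: 4.4647%


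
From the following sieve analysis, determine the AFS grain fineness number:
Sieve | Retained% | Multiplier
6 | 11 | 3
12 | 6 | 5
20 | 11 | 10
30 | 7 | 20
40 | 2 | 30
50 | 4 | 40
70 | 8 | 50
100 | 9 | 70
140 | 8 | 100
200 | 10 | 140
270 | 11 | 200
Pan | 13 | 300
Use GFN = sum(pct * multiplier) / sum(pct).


Formula: GFN = sum(pct * multiplier) / sum(pct)
sum(pct * multiplier) = 9863
sum(pct) = 100
GFN = 9863 / 100 = 98.63

Answer: 98.63


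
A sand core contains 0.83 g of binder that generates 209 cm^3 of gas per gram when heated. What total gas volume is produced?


Formula: V_gas = W_binder * gas_evolution_rate
V = 0.83 g * 209 cm^3/g = 173.4700 cm^3


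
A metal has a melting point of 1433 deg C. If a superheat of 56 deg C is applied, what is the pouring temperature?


Formula: T_pour = T_melt + Superheat
T_pour = 1433 + 56 = 1489 deg C

Final answer: 1489 deg C


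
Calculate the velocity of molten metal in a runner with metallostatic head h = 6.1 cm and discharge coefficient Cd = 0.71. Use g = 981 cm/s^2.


Formula: v = Cd * sqrt(2 * g * h)  (Torricelli with discharge coefficient)
2*g*h = 2 * 981 * 6.1 = 11968.2 cm^2/s^2
sqrt(11968.2) = 109.39927 cm/s
v = 0.71 * 109.39927 = 77.6735 cm/s


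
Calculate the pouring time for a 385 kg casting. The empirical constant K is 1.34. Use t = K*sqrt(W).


Formula: t = K * sqrt(W)
sqrt(W) = sqrt(385) = 19.62142
t = 1.34 * 19.62142 = 26.2927 s

26.2927 s


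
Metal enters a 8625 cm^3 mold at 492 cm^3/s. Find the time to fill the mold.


Formula: t_fill = V_mold / Q_flow
t = 8625 cm^3 / 492 cm^3/s = 17.5305 s

Answer: 17.5305 s


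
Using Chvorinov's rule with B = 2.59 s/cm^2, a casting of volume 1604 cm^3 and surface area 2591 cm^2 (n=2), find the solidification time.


Formula: t_s = B * (V/A)^n  (Chvorinov's rule, n=2)
Modulus M = V/A = 1604/2591 = 0.619066 cm
M^2 = 0.619066^2 = 0.383243 cm^2
t_s = 2.59 * 0.383243 = 0.9926 s

Final answer: 0.9926 s


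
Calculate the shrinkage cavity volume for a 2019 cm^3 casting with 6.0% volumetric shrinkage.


Formula: V_shrink = V_casting * shrinkage_pct / 100
V_shrink = 2019 cm^3 * 6.0 / 100 = 121.1400 cm^3

Answer: 121.1400 cm^3


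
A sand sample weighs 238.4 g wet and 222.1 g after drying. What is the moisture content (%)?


Formula: MC = (W_wet - W_dry) / W_wet * 100
Water mass = 238.4 - 222.1 = 16.3 g
MC = 16.3 / 238.4 * 100 = 6.8372%

Answer: 6.8372%


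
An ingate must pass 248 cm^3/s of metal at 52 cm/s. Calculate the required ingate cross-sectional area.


Formula: A_ingate = Q / v  (continuity equation)
A = 248 cm^3/s / 52 cm/s = 4.7692 cm^2


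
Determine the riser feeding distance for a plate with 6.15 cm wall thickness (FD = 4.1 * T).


Formula: FD = 4.1 * T  (riser feeding-distance rule)
FD = 4.1 * 6.15 cm = 25.2150 cm

Answer: 25.2150 cm


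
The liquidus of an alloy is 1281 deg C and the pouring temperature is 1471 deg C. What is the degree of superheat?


Formula: Superheat = T_pour - T_melt
Superheat = 1471 - 1281 = 190 deg C


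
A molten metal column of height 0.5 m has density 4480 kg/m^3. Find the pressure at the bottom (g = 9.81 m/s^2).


Formula: P = rho * g * h
rho * g = 4480 * 9.81 = 43948.8 N/m^3
P = 43948.8 * 0.5 = 21974.4000 Pa

Final answer: 21974.4000 Pa


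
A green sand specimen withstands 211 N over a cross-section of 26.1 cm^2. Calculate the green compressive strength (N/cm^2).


Formula: Compressive Strength = Force / Area
Strength = 211 N / 26.1 cm^2 = 8.0843 N/cm^2

8.0843 N/cm^2


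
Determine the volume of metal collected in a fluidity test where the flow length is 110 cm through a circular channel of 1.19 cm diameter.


Formula: V = pi * (d/2)^2 * L  (cylinder volume)
Radius = 1.19/2 = 0.595 cm
V = pi * 0.595^2 * 110 = 122.3423 cm^3

Final answer: 122.3423 cm^3


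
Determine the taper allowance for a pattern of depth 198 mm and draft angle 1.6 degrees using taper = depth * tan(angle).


Formula: taper = depth * tan(draft_angle)
tan(1.6 deg) = 0.0279325
taper = 198 mm * 0.0279325 = 5.5306 mm


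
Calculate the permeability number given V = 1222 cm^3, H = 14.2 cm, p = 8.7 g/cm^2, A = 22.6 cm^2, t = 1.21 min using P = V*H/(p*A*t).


Formula: Permeability Number P = (V * H) / (p * A * t)
Numerator: V * H = 1222 * 14.2 = 17352.4
Denominator: p * A * t = 8.7 * 22.6 * 1.21 = 237.9102
P = 17352.4 / 237.9102 = 72.9368


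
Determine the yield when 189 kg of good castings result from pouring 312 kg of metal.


Formula: Casting Yield = (W_good / W_total) * 100
Yield = (189 kg / 312 kg) * 100 = 60.5769%


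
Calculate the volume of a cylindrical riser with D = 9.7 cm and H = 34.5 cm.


Formula: V = pi * (D/2)^2 * H  (cylinder volume)
Radius = D/2 = 9.7/2 = 4.85 cm
V = pi * 4.85^2 * 34.5 = 2549.4849 cm^3


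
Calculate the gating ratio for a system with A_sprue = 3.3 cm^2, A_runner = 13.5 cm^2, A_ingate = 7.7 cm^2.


Sprue:Runner:Ingate = 1 : 13.5/3.3 : 7.7/3.3 = 1:4.09:2.33

1:4.09:2.33


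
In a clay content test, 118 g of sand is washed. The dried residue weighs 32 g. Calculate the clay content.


Formula: Clay% = (W_total - W_washed) / W_total * 100
Clay mass = 118 - 32 = 86 g
Clay% = 86 / 118 * 100 = 72.8814%


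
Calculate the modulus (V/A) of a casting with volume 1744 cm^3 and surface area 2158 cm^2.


Formula: Casting Modulus M = V / A
M = 1744 cm^3 / 2158 cm^2 = 0.8082 cm

Final answer: 0.8082 cm


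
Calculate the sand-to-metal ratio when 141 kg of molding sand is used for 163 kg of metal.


Formula: Sand-to-Metal Ratio = W_sand / W_metal
Ratio = 141 kg / 163 kg = 0.8650

0.8650


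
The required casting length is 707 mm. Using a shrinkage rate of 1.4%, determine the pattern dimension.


Formula: L_pattern = L_casting * (1 + shrinkage_rate/100)
Shrinkage factor = 1 + 1.4/100 = 1.014
L_pattern = 707 mm * 1.014 = 716.8980 mm

Final answer: 716.8980 mm


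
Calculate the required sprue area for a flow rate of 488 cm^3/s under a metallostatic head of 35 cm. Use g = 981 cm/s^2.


Formula: v = sqrt(2*g*h), A = Q/v
Velocity: v = sqrt(2 * 981 * 35) = sqrt(68670) = 262.0496 cm/s
Sprue area: A = Q / v = 488 / 262.0496 = 1.8622 cm^2


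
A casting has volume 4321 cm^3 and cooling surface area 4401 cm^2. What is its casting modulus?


Formula: Casting Modulus M = V / A
M = 4321 cm^3 / 4401 cm^2 = 0.9818 cm

Answer: 0.9818 cm


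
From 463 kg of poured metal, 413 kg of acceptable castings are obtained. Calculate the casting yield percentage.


Formula: Casting Yield = (W_good / W_total) * 100
Yield = (413 kg / 463 kg) * 100 = 89.2009%

Answer: 89.2009%


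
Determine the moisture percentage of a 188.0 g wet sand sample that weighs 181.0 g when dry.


Formula: MC = (W_wet - W_dry) / W_wet * 100
Water mass = 188.0 - 181.0 = 7.0 g
MC = 7.0 / 188.0 * 100 = 3.7234%

3.7234%


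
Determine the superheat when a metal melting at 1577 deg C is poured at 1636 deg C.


Formula: Superheat = T_pour - T_melt
Superheat = 1636 - 1577 = 59 deg C

Answer: 59 deg C


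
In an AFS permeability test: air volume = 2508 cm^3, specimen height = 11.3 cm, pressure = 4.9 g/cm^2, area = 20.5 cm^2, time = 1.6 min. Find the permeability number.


Formula: Permeability Number P = (V * H) / (p * A * t)
Numerator: V * H = 2508 * 11.3 = 28340.4
Denominator: p * A * t = 4.9 * 20.5 * 1.6 = 160.72
P = 28340.4 / 160.72 = 176.3340

Final answer: 176.3340


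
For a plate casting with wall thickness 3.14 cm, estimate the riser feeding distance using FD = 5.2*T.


Formula: FD = 5.2 * T  (riser feeding-distance rule)
FD = 5.2 * 3.14 cm = 16.3280 cm

16.3280 cm


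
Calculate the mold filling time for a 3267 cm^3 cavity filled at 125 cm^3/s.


Formula: t_fill = V_mold / Q_flow
t = 3267 cm^3 / 125 cm^3/s = 26.1360 s

Final answer: 26.1360 s


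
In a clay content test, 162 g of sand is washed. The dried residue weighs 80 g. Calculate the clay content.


Formula: Clay% = (W_total - W_washed) / W_total * 100
Clay mass = 162 - 80 = 82 g
Clay% = 82 / 162 * 100 = 50.6173%

Final answer: 50.6173%


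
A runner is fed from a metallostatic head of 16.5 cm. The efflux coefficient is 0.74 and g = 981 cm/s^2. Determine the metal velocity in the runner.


Formula: v = Cd * sqrt(2 * g * h)  (Torricelli with discharge coefficient)
2*g*h = 2 * 981 * 16.5 = 32373.0 cm^2/s^2
sqrt(32373.0) = 179.92498 cm/s
v = 0.74 * 179.92498 = 133.1445 cm/s

Answer: 133.1445 cm/s


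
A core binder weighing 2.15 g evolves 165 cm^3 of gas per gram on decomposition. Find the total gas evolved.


Formula: V_gas = W_binder * gas_evolution_rate
V = 2.15 g * 165 cm^3/g = 354.7500 cm^3

354.7500 cm^3


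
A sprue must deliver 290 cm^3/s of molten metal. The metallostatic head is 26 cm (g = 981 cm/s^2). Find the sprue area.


Formula: v = sqrt(2*g*h), A = Q/v
Velocity: v = sqrt(2 * 981 * 26) = sqrt(51012) = 225.8584 cm/s
Sprue area: A = Q / v = 290 / 225.8584 = 1.2840 cm^2

Final answer: 1.2840 cm^2


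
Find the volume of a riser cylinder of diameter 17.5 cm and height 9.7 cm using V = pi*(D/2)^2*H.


Formula: V = pi * (D/2)^2 * H  (cylinder volume)
Radius = D/2 = 17.5/2 = 8.75 cm
V = pi * 8.75^2 * 9.7 = 2333.1234 cm^3

Final answer: 2333.1234 cm^3


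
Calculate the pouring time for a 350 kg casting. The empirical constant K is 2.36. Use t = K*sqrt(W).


Formula: t = K * sqrt(W)
sqrt(W) = sqrt(350) = 18.70829
t = 2.36 * 18.70829 = 44.1516 s

Final answer: 44.1516 s


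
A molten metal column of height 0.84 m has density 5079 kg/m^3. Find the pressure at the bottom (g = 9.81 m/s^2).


Formula: P = rho * g * h
rho * g = 5079 * 9.81 = 49824.99 N/m^3
P = 49824.99 * 0.84 = 41852.9916 Pa

Answer: 41852.9916 Pa


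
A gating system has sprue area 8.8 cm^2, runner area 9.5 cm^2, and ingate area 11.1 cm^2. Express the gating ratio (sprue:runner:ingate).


Sprue:Runner:Ingate = 1 : 9.5/8.8 : 11.1/8.8 = 1:1.08:1.26

1:1.08:1.26


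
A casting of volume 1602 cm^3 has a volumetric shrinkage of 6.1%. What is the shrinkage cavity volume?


Formula: V_shrink = V_casting * shrinkage_pct / 100
V_shrink = 1602 cm^3 * 6.1 / 100 = 97.7220 cm^3


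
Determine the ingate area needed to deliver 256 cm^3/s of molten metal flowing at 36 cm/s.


Formula: A_ingate = Q / v  (continuity equation)
A = 256 cm^3/s / 36 cm/s = 7.1111 cm^2


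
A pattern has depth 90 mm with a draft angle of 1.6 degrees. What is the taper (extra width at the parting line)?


Formula: taper = depth * tan(draft_angle)
tan(1.6 deg) = 0.0279325
taper = 90 mm * 0.0279325 = 2.5139 mm


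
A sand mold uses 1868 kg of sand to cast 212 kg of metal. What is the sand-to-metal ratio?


Formula: Sand-to-Metal Ratio = W_sand / W_metal
Ratio = 1868 kg / 212 kg = 8.8113

8.8113


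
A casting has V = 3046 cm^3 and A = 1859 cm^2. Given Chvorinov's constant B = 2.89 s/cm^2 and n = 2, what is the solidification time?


Formula: t_s = B * (V/A)^n  (Chvorinov's rule, n=2)
Modulus M = V/A = 3046/1859 = 1.638515 cm
M^2 = 1.638515^2 = 2.684731 cm^2
t_s = 2.89 * 2.684731 = 7.7589 s

Final answer: 7.7589 s


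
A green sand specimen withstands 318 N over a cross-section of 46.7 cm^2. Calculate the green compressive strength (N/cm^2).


Formula: Compressive Strength = Force / Area
Strength = 318 N / 46.7 cm^2 = 6.8094 N/cm^2


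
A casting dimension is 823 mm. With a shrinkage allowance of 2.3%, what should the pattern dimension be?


Formula: L_pattern = L_casting * (1 + shrinkage_rate/100)
Shrinkage factor = 1 + 2.3/100 = 1.023
L_pattern = 823 mm * 1.023 = 841.9290 mm

841.9290 mm


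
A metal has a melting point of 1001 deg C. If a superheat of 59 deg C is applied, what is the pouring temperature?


Formula: T_pour = T_melt + Superheat
T_pour = 1001 + 59 = 1060 deg C

Final answer: 1060 deg C


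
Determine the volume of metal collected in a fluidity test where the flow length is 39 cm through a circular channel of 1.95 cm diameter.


Formula: V = pi * (d/2)^2 * L  (cylinder volume)
Radius = 1.95/2 = 0.975 cm
V = pi * 0.975^2 * 39 = 116.4726 cm^3

Final answer: 116.4726 cm^3


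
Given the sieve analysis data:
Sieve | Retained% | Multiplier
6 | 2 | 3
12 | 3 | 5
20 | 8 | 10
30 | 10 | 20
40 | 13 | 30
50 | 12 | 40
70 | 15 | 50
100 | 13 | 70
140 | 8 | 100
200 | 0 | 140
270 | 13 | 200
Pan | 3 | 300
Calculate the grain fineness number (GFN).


Formula: GFN = sum(pct * multiplier) / sum(pct)
sum(pct * multiplier) = 7131
sum(pct) = 100
GFN = 7131 / 100 = 71.31

Final answer: 71.31


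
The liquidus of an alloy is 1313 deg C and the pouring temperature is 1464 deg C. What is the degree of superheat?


Formula: Superheat = T_pour - T_melt
Superheat = 1464 - 1313 = 151 deg C


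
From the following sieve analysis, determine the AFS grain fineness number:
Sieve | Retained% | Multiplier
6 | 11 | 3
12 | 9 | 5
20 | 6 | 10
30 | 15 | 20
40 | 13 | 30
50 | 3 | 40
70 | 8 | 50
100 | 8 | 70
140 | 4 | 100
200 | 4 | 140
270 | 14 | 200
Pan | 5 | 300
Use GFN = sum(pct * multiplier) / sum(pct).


Formula: GFN = sum(pct * multiplier) / sum(pct)
sum(pct * multiplier) = 7168
sum(pct) = 100
GFN = 7168 / 100 = 71.68

71.68


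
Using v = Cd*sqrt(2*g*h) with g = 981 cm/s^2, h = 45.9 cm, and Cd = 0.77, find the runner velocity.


Formula: v = Cd * sqrt(2 * g * h)  (Torricelli with discharge coefficient)
2*g*h = 2 * 981 * 45.9 = 90055.8 cm^2/s^2
sqrt(90055.8) = 300.09299 cm/s
v = 0.77 * 300.09299 = 231.0716 cm/s


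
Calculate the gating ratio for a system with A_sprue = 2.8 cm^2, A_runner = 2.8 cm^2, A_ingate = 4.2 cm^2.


Sprue:Runner:Ingate = 1 : 2.8/2.8 : 4.2/2.8 = 1:1.00:1.50

Final answer: 1:1.00:1.50


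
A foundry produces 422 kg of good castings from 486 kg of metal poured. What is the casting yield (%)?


Formula: Casting Yield = (W_good / W_total) * 100
Yield = (422 kg / 486 kg) * 100 = 86.8313%

Final answer: 86.8313%


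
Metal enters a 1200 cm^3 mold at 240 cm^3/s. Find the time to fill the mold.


Formula: t_fill = V_mold / Q_flow
t = 1200 cm^3 / 240 cm^3/s = 5.0000 s

Final answer: 5.0000 s


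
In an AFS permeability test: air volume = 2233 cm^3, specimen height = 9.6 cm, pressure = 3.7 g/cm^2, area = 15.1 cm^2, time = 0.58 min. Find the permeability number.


Formula: Permeability Number P = (V * H) / (p * A * t)
Numerator: V * H = 2233 * 9.6 = 21436.8
Denominator: p * A * t = 3.7 * 15.1 * 0.58 = 32.4046
P = 21436.8 / 32.4046 = 661.5357

Answer: 661.5357


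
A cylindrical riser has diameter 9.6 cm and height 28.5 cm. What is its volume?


Formula: V = pi * (D/2)^2 * H  (cylinder volume)
Radius = D/2 = 9.6/2 = 4.8 cm
V = pi * 4.8^2 * 28.5 = 2062.8954 cm^3

Answer: 2062.8954 cm^3


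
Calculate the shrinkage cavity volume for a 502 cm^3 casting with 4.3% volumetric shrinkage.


Formula: V_shrink = V_casting * shrinkage_pct / 100
V_shrink = 502 cm^3 * 4.3 / 100 = 21.5860 cm^3

21.5860 cm^3


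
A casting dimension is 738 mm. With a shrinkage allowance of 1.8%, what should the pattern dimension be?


Formula: L_pattern = L_casting * (1 + shrinkage_rate/100)
Shrinkage factor = 1 + 1.8/100 = 1.018
L_pattern = 738 mm * 1.018 = 751.2840 mm

751.2840 mm


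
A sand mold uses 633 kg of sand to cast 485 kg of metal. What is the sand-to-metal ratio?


Formula: Sand-to-Metal Ratio = W_sand / W_metal
Ratio = 633 kg / 485 kg = 1.3052

Final answer: 1.3052


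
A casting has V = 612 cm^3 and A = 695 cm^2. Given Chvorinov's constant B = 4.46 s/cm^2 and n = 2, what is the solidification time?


Formula: t_s = B * (V/A)^n  (Chvorinov's rule, n=2)
Modulus M = V/A = 612/695 = 0.880576 cm
M^2 = 0.880576^2 = 0.775414 cm^2
t_s = 4.46 * 0.775414 = 3.4583 s


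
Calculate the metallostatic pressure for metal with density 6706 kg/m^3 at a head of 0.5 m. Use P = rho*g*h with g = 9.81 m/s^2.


Formula: P = rho * g * h
rho * g = 6706 * 9.81 = 65785.86 N/m^3
P = 65785.86 * 0.5 = 32892.9300 Pa


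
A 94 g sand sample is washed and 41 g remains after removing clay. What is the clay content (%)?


Formula: Clay% = (W_total - W_washed) / W_total * 100
Clay mass = 94 - 41 = 53 g
Clay% = 53 / 94 * 100 = 56.3830%

56.3830%


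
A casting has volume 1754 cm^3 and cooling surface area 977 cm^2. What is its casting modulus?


Formula: Casting Modulus M = V / A
M = 1754 cm^3 / 977 cm^2 = 1.7953 cm


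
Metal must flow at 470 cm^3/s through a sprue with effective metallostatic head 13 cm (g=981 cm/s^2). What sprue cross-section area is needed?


Formula: v = sqrt(2*g*h), A = Q/v
Velocity: v = sqrt(2 * 981 * 13) = sqrt(25506) = 159.7060 cm/s
Sprue area: A = Q / v = 470 / 159.7060 = 2.9429 cm^2

2.9429 cm^2


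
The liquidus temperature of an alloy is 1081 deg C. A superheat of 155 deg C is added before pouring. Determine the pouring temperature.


Formula: T_pour = T_melt + Superheat
T_pour = 1081 + 155 = 1236 deg C

1236 deg C


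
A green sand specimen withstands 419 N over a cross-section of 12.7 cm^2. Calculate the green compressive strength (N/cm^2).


Formula: Compressive Strength = Force / Area
Strength = 419 N / 12.7 cm^2 = 32.9921 N/cm^2


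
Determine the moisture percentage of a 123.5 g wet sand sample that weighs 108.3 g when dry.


Formula: MC = (W_wet - W_dry) / W_wet * 100
Water mass = 123.5 - 108.3 = 15.2 g
MC = 15.2 / 123.5 * 100 = 12.3077%

Answer: 12.3077%


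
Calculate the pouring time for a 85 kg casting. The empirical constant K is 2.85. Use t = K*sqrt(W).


Formula: t = K * sqrt(W)
sqrt(W) = sqrt(85) = 9.21954
t = 2.85 * 9.21954 = 26.2757 s


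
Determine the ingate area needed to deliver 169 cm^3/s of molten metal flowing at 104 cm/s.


Formula: A_ingate = Q / v  (continuity equation)
A = 169 cm^3/s / 104 cm/s = 1.6250 cm^2


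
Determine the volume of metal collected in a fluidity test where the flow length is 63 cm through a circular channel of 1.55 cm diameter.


Formula: V = pi * (d/2)^2 * L  (cylinder volume)
Radius = 1.55/2 = 0.775 cm
V = pi * 0.775^2 * 63 = 118.8759 cm^3

Final answer: 118.8759 cm^3


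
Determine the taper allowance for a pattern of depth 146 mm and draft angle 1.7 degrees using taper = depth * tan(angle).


Formula: taper = depth * tan(draft_angle)
tan(1.7 deg) = 0.0296793
taper = 146 mm * 0.0296793 = 4.3332 mm


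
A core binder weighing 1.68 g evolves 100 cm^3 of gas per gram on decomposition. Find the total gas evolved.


Formula: V_gas = W_binder * gas_evolution_rate
V = 1.68 g * 100 cm^3/g = 168.0000 cm^3

Answer: 168.0000 cm^3


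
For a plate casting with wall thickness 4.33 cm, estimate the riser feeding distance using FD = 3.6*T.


Formula: FD = 3.6 * T  (riser feeding-distance rule)
FD = 3.6 * 4.33 cm = 15.5880 cm

15.5880 cm


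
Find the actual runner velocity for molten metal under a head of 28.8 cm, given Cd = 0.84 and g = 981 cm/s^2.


Formula: v = Cd * sqrt(2 * g * h)  (Torricelli with discharge coefficient)
2*g*h = 2 * 981 * 28.8 = 56505.6 cm^2/s^2
sqrt(56505.6) = 237.70907 cm/s
v = 0.84 * 237.70907 = 199.6756 cm/s

199.6756 cm/s


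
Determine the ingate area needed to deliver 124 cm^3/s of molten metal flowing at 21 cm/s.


Formula: A_ingate = Q / v  (continuity equation)
A = 124 cm^3/s / 21 cm/s = 5.9048 cm^2

Final answer: 5.9048 cm^2


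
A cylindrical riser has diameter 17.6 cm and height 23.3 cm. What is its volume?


Formula: V = pi * (D/2)^2 * H  (cylinder volume)
Radius = D/2 = 17.6/2 = 8.8 cm
V = pi * 8.8^2 * 23.3 = 5668.5390 cm^3

Answer: 5668.5390 cm^3


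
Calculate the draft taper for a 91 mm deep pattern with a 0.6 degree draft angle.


Formula: taper = depth * tan(draft_angle)
tan(0.6 deg) = 0.0104724
taper = 91 mm * 0.0104724 = 0.9530 mm


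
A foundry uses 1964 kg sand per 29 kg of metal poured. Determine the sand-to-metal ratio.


Formula: Sand-to-Metal Ratio = W_sand / W_metal
Ratio = 1964 kg / 29 kg = 67.7241

67.7241


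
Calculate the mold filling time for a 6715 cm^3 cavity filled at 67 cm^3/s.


Formula: t_fill = V_mold / Q_flow
t = 6715 cm^3 / 67 cm^3/s = 100.2239 s

Final answer: 100.2239 s


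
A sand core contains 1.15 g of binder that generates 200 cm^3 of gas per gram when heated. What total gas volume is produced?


Formula: V_gas = W_binder * gas_evolution_rate
V = 1.15 g * 200 cm^3/g = 230.0000 cm^3

230.0000 cm^3


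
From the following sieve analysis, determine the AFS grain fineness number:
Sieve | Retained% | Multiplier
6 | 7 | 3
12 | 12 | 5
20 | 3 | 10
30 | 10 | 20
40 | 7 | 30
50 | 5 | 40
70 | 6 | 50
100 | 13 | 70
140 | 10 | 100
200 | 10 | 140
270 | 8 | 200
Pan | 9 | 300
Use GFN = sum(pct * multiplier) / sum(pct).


Formula: GFN = sum(pct * multiplier) / sum(pct)
sum(pct * multiplier) = 8631
sum(pct) = 100
GFN = 8631 / 100 = 86.31

Answer: 86.31


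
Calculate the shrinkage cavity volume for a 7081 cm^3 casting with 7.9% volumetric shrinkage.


Formula: V_shrink = V_casting * shrinkage_pct / 100
V_shrink = 7081 cm^3 * 7.9 / 100 = 559.3990 cm^3

Answer: 559.3990 cm^3


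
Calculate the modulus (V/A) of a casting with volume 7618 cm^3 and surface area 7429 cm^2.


Formula: Casting Modulus M = V / A
M = 7618 cm^3 / 7429 cm^2 = 1.0254 cm

Final answer: 1.0254 cm


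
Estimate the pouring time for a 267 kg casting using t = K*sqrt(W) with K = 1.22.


Formula: t = K * sqrt(W)
sqrt(W) = sqrt(267) = 16.34013
t = 1.22 * 16.34013 = 19.9350 s

Answer: 19.9350 s


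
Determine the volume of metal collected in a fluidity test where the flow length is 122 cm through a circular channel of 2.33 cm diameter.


Formula: V = pi * (d/2)^2 * L  (cylinder volume)
Radius = 2.33/2 = 1.165 cm
V = pi * 1.165^2 * 122 = 520.1895 cm^3

520.1895 cm^3


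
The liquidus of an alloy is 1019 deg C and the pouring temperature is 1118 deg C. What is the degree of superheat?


Formula: Superheat = T_pour - T_melt
Superheat = 1118 - 1019 = 99 deg C

Final answer: 99 deg C


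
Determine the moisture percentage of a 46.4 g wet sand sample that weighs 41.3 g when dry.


Formula: MC = (W_wet - W_dry) / W_wet * 100
Water mass = 46.4 - 41.3 = 5.1 g
MC = 5.1 / 46.4 * 100 = 10.9914%

10.9914%


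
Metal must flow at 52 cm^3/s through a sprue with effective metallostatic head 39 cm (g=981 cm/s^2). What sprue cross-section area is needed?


Formula: v = sqrt(2*g*h), A = Q/v
Velocity: v = sqrt(2 * 981 * 39) = sqrt(76518) = 276.6189 cm/s
Sprue area: A = Q / v = 52 / 276.6189 = 0.1880 cm^2

Answer: 0.1880 cm^2


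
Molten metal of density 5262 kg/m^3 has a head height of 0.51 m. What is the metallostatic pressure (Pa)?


Formula: P = rho * g * h
rho * g = 5262 * 9.81 = 51620.22 N/m^3
P = 51620.22 * 0.51 = 26326.3122 Pa

26326.3122 Pa


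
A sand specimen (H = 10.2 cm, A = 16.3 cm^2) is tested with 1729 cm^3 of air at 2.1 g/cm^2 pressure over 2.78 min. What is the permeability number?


Formula: Permeability Number P = (V * H) / (p * A * t)
Numerator: V * H = 1729 * 10.2 = 17635.8
Denominator: p * A * t = 2.1 * 16.3 * 2.78 = 95.1594
P = 17635.8 / 95.1594 = 185.3290

Answer: 185.3290


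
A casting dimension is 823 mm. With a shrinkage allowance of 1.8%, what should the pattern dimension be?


Formula: L_pattern = L_casting * (1 + shrinkage_rate/100)
Shrinkage factor = 1 + 1.8/100 = 1.018
L_pattern = 823 mm * 1.018 = 837.8140 mm

837.8140 mm


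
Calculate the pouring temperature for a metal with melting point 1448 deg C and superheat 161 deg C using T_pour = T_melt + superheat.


Formula: T_pour = T_melt + Superheat
T_pour = 1448 + 161 = 1609 deg C

1609 deg C


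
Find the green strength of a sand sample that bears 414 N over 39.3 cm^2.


Formula: Compressive Strength = Force / Area
Strength = 414 N / 39.3 cm^2 = 10.5344 N/cm^2

Final answer: 10.5344 N/cm^2


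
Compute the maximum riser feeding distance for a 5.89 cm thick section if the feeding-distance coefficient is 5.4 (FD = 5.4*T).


Formula: FD = 5.4 * T  (riser feeding-distance rule)
FD = 5.4 * 5.89 cm = 31.8060 cm

31.8060 cm


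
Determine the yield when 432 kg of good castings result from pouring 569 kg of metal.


Formula: Casting Yield = (W_good / W_total) * 100
Yield = (432 kg / 569 kg) * 100 = 75.9227%

Answer: 75.9227%


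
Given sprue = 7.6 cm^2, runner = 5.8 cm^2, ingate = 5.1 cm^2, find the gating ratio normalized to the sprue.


Sprue:Runner:Ingate = 1 : 5.8/7.6 : 5.1/7.6 = 1:0.76:0.67


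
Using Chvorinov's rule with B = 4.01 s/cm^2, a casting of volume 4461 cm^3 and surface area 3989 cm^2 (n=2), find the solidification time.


Formula: t_s = B * (V/A)^n  (Chvorinov's rule, n=2)
Modulus M = V/A = 4461/3989 = 1.118325 cm
M^2 = 1.118325^2 = 1.250651 cm^2
t_s = 4.01 * 1.250651 = 5.0151 s


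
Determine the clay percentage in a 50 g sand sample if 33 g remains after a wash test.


Formula: Clay% = (W_total - W_washed) / W_total * 100
Clay mass = 50 - 33 = 17 g
Clay% = 17 / 50 * 100 = 34.0000%

34.0000%


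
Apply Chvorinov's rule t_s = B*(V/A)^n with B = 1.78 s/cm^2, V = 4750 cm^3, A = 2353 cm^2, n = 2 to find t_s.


Formula: t_s = B * (V/A)^n  (Chvorinov's rule, n=2)
Modulus M = V/A = 4750/2353 = 2.018700 cm
M^2 = 2.018700^2 = 4.075150 cm^2
t_s = 1.78 * 4.075150 = 7.2538 s

Answer: 7.2538 s


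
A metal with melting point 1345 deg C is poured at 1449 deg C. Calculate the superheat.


Formula: Superheat = T_pour - T_melt
Superheat = 1449 - 1345 = 104 deg C


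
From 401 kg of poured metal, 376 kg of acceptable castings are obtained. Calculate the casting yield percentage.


Formula: Casting Yield = (W_good / W_total) * 100
Yield = (376 kg / 401 kg) * 100 = 93.7656%


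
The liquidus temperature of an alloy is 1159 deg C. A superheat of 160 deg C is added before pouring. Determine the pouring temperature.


Formula: T_pour = T_melt + Superheat
T_pour = 1159 + 160 = 1319 deg C

Answer: 1319 deg C


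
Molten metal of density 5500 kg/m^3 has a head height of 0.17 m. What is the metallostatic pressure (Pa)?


Formula: P = rho * g * h
rho * g = 5500 * 9.81 = 53955.0 N/m^3
P = 53955.0 * 0.17 = 9172.3500 Pa


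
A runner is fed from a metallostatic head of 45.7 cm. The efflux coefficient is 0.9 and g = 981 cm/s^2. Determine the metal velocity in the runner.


Formula: v = Cd * sqrt(2 * g * h)  (Torricelli with discharge coefficient)
2*g*h = 2 * 981 * 45.7 = 89663.4 cm^2/s^2
sqrt(89663.4) = 299.43847 cm/s
v = 0.9 * 299.43847 = 269.4946 cm/s

Final answer: 269.4946 cm/s


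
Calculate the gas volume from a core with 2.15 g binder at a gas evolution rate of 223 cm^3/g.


Formula: V_gas = W_binder * gas_evolution_rate
V = 2.15 g * 223 cm^3/g = 479.4500 cm^3

479.4500 cm^3


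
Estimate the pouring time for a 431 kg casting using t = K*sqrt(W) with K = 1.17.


Formula: t = K * sqrt(W)
sqrt(W) = sqrt(431) = 20.76054
t = 1.17 * 20.76054 = 24.2898 s

Answer: 24.2898 s


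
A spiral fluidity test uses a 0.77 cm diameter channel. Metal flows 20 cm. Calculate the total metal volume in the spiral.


Formula: V = pi * (d/2)^2 * L  (cylinder volume)
Radius = 0.77/2 = 0.385 cm
V = pi * 0.385^2 * 20 = 9.3133 cm^3

Answer: 9.3133 cm^3


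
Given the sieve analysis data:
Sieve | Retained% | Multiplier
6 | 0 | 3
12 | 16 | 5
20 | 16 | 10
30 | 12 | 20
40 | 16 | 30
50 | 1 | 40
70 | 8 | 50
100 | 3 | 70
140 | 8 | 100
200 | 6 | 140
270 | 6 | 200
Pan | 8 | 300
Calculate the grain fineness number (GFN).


Formula: GFN = sum(pct * multiplier) / sum(pct)
sum(pct * multiplier) = 6850
sum(pct) = 100
GFN = 6850 / 100 = 68.50


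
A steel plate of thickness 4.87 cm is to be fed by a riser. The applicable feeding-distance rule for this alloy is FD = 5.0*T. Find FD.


Formula: FD = 5.0 * T  (riser feeding-distance rule)
FD = 5.0 * 4.87 cm = 24.3500 cm

Final answer: 24.3500 cm


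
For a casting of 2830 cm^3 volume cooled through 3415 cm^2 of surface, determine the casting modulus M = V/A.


Formula: Casting Modulus M = V / A
M = 2830 cm^3 / 3415 cm^2 = 0.8287 cm

Answer: 0.8287 cm


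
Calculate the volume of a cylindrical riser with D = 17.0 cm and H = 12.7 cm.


Formula: V = pi * (D/2)^2 * H  (cylinder volume)
Radius = D/2 = 17.0/2 = 8.5 cm
V = pi * 8.5^2 * 12.7 = 2882.6469 cm^3

Answer: 2882.6469 cm^3


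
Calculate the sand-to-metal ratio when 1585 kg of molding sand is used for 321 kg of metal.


Formula: Sand-to-Metal Ratio = W_sand / W_metal
Ratio = 1585 kg / 321 kg = 4.9377

4.9377


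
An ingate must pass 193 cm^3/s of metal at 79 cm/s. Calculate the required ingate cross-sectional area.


Formula: A_ingate = Q / v  (continuity equation)
A = 193 cm^3/s / 79 cm/s = 2.4430 cm^2

Answer: 2.4430 cm^2


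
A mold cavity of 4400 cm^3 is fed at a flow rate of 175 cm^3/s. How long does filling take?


Formula: t_fill = V_mold / Q_flow
t = 4400 cm^3 / 175 cm^3/s = 25.1429 s

25.1429 s


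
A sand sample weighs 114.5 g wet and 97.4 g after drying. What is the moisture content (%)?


Formula: MC = (W_wet - W_dry) / W_wet * 100
Water mass = 114.5 - 97.4 = 17.1 g
MC = 17.1 / 114.5 * 100 = 14.9345%

Final answer: 14.9345%


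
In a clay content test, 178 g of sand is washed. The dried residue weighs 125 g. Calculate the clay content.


Formula: Clay% = (W_total - W_washed) / W_total * 100
Clay mass = 178 - 125 = 53 g
Clay% = 53 / 178 * 100 = 29.7753%

Final answer: 29.7753%


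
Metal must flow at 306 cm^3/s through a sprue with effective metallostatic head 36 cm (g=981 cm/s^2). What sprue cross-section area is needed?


Formula: v = sqrt(2*g*h), A = Q/v
Velocity: v = sqrt(2 * 981 * 36) = sqrt(70632) = 265.7668 cm/s
Sprue area: A = Q / v = 306 / 265.7668 = 1.1514 cm^2

1.1514 cm^2


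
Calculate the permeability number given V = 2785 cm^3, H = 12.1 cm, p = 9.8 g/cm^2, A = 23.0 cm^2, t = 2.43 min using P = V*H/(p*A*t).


Formula: Permeability Number P = (V * H) / (p * A * t)
Numerator: V * H = 2785 * 12.1 = 33698.5
Denominator: p * A * t = 9.8 * 23.0 * 2.43 = 547.722
P = 33698.5 / 547.722 = 61.5248

61.5248


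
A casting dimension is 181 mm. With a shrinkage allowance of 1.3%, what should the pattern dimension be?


Formula: L_pattern = L_casting * (1 + shrinkage_rate/100)
Shrinkage factor = 1 + 1.3/100 = 1.013
L_pattern = 181 mm * 1.013 = 183.3530 mm

Final answer: 183.3530 mm


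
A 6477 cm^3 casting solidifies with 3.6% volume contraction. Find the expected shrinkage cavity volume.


Formula: V_shrink = V_casting * shrinkage_pct / 100
V_shrink = 6477 cm^3 * 3.6 / 100 = 233.1720 cm^3

233.1720 cm^3


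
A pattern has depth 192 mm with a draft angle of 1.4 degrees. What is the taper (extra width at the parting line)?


Formula: taper = depth * tan(draft_angle)
tan(1.4 deg) = 0.0244395
taper = 192 mm * 0.0244395 = 4.6924 mm

Final answer: 4.6924 mm


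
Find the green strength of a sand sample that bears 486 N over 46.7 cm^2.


Formula: Compressive Strength = Force / Area
Strength = 486 N / 46.7 cm^2 = 10.4069 N/cm^2


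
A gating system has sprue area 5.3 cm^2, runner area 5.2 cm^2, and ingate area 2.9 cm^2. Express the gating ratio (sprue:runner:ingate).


Sprue:Runner:Ingate = 1 : 5.2/5.3 : 2.9/5.3 = 1:0.98:0.55

Final answer: 1:0.98:0.55


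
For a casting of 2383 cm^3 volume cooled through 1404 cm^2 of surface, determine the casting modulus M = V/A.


Formula: Casting Modulus M = V / A
M = 2383 cm^3 / 1404 cm^2 = 1.6973 cm

Final answer: 1.6973 cm


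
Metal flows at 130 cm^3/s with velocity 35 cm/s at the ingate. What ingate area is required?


Formula: A_ingate = Q / v  (continuity equation)
A = 130 cm^3/s / 35 cm/s = 3.7143 cm^2

Final answer: 3.7143 cm^2


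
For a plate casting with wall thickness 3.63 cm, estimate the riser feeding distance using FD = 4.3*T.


Formula: FD = 4.3 * T  (riser feeding-distance rule)
FD = 4.3 * 3.63 cm = 15.6090 cm


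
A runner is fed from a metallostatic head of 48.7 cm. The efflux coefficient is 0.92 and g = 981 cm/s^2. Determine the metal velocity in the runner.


Formula: v = Cd * sqrt(2 * g * h)  (Torricelli with discharge coefficient)
2*g*h = 2 * 981 * 48.7 = 95549.4 cm^2/s^2
sqrt(95549.4) = 309.11066 cm/s
v = 0.92 * 309.11066 = 284.3818 cm/s

Answer: 284.3818 cm/s


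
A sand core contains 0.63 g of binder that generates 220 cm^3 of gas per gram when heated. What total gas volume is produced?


Formula: V_gas = W_binder * gas_evolution_rate
V = 0.63 g * 220 cm^3/g = 138.6000 cm^3


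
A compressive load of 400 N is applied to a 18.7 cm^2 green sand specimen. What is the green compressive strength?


Formula: Compressive Strength = Force / Area
Strength = 400 N / 18.7 cm^2 = 21.3904 N/cm^2

21.3904 N/cm^2


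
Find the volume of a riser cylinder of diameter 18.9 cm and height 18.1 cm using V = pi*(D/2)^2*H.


Formula: V = pi * (D/2)^2 * H  (cylinder volume)
Radius = D/2 = 18.9/2 = 9.45 cm
V = pi * 9.45^2 * 18.1 = 5077.9926 cm^3

5077.9926 cm^3


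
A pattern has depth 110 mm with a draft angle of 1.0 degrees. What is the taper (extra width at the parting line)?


Formula: taper = depth * tan(draft_angle)
tan(1.0 deg) = 0.0174551
taper = 110 mm * 0.0174551 = 1.9201 mm


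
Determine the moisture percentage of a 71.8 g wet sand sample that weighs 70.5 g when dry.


Formula: MC = (W_wet - W_dry) / W_wet * 100
Water mass = 71.8 - 70.5 = 1.3 g
MC = 1.3 / 71.8 * 100 = 1.8106%

Final answer: 1.8106%


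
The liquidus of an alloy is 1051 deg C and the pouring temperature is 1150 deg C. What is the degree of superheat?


Formula: Superheat = T_pour - T_melt
Superheat = 1150 - 1051 = 99 deg C

Final answer: 99 deg C


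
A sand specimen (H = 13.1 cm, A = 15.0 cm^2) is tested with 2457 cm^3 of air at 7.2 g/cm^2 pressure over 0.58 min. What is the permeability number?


Formula: Permeability Number P = (V * H) / (p * A * t)
Numerator: V * H = 2457 * 13.1 = 32186.7
Denominator: p * A * t = 7.2 * 15.0 * 0.58 = 62.64
P = 32186.7 / 62.64 = 513.8362

513.8362


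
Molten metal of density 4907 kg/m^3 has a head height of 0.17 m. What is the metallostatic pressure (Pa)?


Formula: P = rho * g * h
rho * g = 4907 * 9.81 = 48137.67 N/m^3
P = 48137.67 * 0.17 = 8183.4039 Pa

8183.4039 Pa


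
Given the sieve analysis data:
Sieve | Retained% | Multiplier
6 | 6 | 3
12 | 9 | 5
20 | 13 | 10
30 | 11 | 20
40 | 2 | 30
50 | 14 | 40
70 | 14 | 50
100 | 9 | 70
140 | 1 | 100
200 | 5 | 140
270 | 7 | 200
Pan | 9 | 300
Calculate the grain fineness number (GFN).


Formula: GFN = sum(pct * multiplier) / sum(pct)
sum(pct * multiplier) = 7263
sum(pct) = 100
GFN = 7263 / 100 = 72.63

Final answer: 72.63


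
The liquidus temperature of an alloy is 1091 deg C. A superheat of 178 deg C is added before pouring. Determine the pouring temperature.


Formula: T_pour = T_melt + Superheat
T_pour = 1091 + 178 = 1269 deg C


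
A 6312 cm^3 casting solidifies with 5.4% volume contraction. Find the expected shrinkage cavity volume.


Formula: V_shrink = V_casting * shrinkage_pct / 100
V_shrink = 6312 cm^3 * 5.4 / 100 = 340.8480 cm^3

Final answer: 340.8480 cm^3


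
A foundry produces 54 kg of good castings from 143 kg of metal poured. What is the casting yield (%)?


Formula: Casting Yield = (W_good / W_total) * 100
Yield = (54 kg / 143 kg) * 100 = 37.7622%


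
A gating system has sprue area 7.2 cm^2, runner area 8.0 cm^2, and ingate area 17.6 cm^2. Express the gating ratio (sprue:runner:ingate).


Sprue:Runner:Ingate = 1 : 8.0/7.2 : 17.6/7.2 = 1:1.11:2.44

1:1.11:2.44


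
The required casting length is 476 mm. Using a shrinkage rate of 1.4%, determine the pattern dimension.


Formula: L_pattern = L_casting * (1 + shrinkage_rate/100)
Shrinkage factor = 1 + 1.4/100 = 1.014
L_pattern = 476 mm * 1.014 = 482.6640 mm

Final answer: 482.6640 mm


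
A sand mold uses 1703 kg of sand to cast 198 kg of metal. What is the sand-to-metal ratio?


Formula: Sand-to-Metal Ratio = W_sand / W_metal
Ratio = 1703 kg / 198 kg = 8.6010


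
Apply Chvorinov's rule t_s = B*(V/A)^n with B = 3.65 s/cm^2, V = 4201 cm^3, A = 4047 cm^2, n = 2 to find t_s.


Formula: t_s = B * (V/A)^n  (Chvorinov's rule, n=2)
Modulus M = V/A = 4201/4047 = 1.038053 cm
M^2 = 1.038053^2 = 1.077554 cm^2
t_s = 3.65 * 1.077554 = 3.9331 s

Answer: 3.9331 s


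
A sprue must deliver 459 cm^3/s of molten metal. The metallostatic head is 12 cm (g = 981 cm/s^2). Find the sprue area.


Formula: v = sqrt(2*g*h), A = Q/v
Velocity: v = sqrt(2 * 981 * 12) = sqrt(23544) = 153.4405 cm/s
Sprue area: A = Q / v = 459 / 153.4405 = 2.9914 cm^2


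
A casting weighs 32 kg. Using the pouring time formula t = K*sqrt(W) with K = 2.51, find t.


Formula: t = K * sqrt(W)
sqrt(W) = sqrt(32) = 5.65685
t = 2.51 * 5.65685 = 14.1987 s

Final answer: 14.1987 s


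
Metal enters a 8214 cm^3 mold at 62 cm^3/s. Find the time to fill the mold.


Formula: t_fill = V_mold / Q_flow
t = 8214 cm^3 / 62 cm^3/s = 132.4839 s


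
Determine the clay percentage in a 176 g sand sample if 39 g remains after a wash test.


Formula: Clay% = (W_total - W_washed) / W_total * 100
Clay mass = 176 - 39 = 137 g
Clay% = 137 / 176 * 100 = 77.8409%

77.8409%


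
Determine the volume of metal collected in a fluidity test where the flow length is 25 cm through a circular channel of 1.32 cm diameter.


Formula: V = pi * (d/2)^2 * L  (cylinder volume)
Radius = 1.32/2 = 0.66 cm
V = pi * 0.66^2 * 25 = 34.2119 cm^3

34.2119 cm^3


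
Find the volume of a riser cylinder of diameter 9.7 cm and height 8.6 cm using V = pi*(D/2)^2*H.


Formula: V = pi * (D/2)^2 * H  (cylinder volume)
Radius = D/2 = 9.7/2 = 4.85 cm
V = pi * 4.85^2 * 8.6 = 635.5238 cm^3

Answer: 635.5238 cm^3


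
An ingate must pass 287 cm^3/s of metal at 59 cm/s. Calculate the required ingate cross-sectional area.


Formula: A_ingate = Q / v  (continuity equation)
A = 287 cm^3/s / 59 cm/s = 4.8644 cm^2

Answer: 4.8644 cm^2


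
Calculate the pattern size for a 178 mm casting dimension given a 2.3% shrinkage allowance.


Formula: L_pattern = L_casting * (1 + shrinkage_rate/100)
Shrinkage factor = 1 + 2.3/100 = 1.023
L_pattern = 178 mm * 1.023 = 182.0940 mm

182.0940 mm


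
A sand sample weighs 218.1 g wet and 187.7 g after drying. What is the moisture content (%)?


Formula: MC = (W_wet - W_dry) / W_wet * 100
Water mass = 218.1 - 187.7 = 30.4 g
MC = 30.4 / 218.1 * 100 = 13.9386%

13.9386%


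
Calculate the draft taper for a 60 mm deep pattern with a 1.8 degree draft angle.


Formula: taper = depth * tan(draft_angle)
tan(1.8 deg) = 0.0314263
taper = 60 mm * 0.0314263 = 1.8856 mm

Final answer: 1.8856 mm
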